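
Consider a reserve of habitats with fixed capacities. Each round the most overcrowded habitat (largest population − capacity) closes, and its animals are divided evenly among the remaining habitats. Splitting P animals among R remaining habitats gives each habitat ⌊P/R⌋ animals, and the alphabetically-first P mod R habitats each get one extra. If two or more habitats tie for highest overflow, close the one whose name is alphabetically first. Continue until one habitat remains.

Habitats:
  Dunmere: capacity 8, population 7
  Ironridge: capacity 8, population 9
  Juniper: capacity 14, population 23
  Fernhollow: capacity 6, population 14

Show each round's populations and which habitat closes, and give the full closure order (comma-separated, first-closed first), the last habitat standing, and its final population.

Closure order: Juniper, Fernhollow, Ironridge
Last habitat: Dunmere with 53 animals

Round 1: Dunmere=7 Fernhollow=14 Ironridge=9 Juniper=23 → close Juniper (overflow 9)
  23÷3 = 7 each, +1 to first 2
Round 2: Dunmere=15 Fernhollow=22 Ironridge=16 → close Fernhollow (overflow 16)
  22÷2 = 11 each, +1 to first 0
Round 3: Dunmere=26 Ironridge=27 → close Ironridge (overflow 19)
  27÷1 = 27 each, +1 to first 0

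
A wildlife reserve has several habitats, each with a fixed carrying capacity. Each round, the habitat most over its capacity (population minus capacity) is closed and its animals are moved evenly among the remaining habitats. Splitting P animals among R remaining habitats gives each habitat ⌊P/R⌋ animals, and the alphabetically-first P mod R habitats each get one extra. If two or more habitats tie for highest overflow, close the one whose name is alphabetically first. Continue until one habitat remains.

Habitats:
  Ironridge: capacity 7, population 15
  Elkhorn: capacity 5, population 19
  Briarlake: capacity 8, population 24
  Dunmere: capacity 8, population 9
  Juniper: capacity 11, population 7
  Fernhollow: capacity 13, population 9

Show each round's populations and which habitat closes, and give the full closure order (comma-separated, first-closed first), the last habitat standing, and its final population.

Closure order: Briarlake, Elkhorn, Ironridge, Dunmere, Fernhollow
Last habitat: Juniper with 83 animals

Round 1: Briarlake=24 Dunmere=9 Elkhorn=19 Fernhollow=9 Ironridge=15 Juniper=7 → close Briarlake (overflow 16)
  24÷5 = 4 each, +1 to first 4
Round 2: Dunmere=14 Elkhorn=24 Fernhollow=14 Ironridge=20 Juniper=11 → close Elkhorn (overflow 19)
  24÷4 = 6 each, +1 to first 0
Round 3: Dunmere=20 Fernhollow=20 Ironridge=26 Juniper=17 → close Ironridge (overflow 19)
  26÷3 = 8 each, +1 to first 2
Round 4: Dunmere=29 Fernhollow=29 Juniper=25 → close Dunmere (overflow 21)
  29÷2 = 14 each, +1 to first 1
Round 5: Fernhollow=44 Juniper=39 → close Fernhollow (overflow 31)
  44÷1 = 44 each, +1 to first 0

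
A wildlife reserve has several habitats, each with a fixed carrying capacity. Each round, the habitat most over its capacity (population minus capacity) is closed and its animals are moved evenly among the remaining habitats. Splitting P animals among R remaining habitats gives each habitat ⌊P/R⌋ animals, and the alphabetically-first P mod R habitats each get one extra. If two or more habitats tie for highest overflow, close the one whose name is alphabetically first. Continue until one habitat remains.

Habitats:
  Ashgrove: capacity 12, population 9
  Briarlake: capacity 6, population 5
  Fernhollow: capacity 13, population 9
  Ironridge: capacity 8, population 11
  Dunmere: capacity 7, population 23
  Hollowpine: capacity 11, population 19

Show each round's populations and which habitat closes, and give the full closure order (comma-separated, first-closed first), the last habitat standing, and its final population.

Closure order: Dunmere, Hollowpine, Ironridge, Briarlake, Ashgrove
Last habitat: Fernhollow with 76 animals

Round 1: Ashgrove=9 Briarlake=5 Dunmere=23 Fernhollow=9 Hollowpine=19 Ironridge=11 → close Dunmere (overflow 16)
  23÷5 = 4 each, +1 to first 3
Round 2: Ashgrove=14 Briarlake=10 Fernhollow=14 Hollowpine=23 Ironridge=15 → close Hollowpine (overflow 12)
  23÷4 = 5 each, +1 to first 3
Round 3: Ashgrove=20 Briarlake=16 Fernhollow=20 Ironridge=20 → close Ironridge (overflow 12)
  20÷3 = 6 each, +1 to first 2
Round 4: Ashgrove=27 Briarlake=23 Fernhollow=26 → close Briarlake (overflow 17)
  23÷2 = 11 each, +1 to first 1
Round 5: Ashgrove=39 Fernhollow=37 → close Ashgrove (overflow 27)
  39÷1 = 39 each, +1 to first 0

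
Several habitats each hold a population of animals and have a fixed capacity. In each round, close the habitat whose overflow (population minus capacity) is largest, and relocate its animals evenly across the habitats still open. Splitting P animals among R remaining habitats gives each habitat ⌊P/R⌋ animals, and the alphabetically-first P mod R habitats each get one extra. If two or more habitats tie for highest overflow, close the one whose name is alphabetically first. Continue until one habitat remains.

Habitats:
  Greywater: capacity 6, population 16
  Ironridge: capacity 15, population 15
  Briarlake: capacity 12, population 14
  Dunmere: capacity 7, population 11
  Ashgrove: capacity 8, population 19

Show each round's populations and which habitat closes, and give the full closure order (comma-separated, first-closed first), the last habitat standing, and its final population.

Closure order: Ashgrove, Greywater, Dunmere, Briarlake
Last habitat: Ironridge with 75 animals

Round 1: Ashgrove=19 Briarlake=14 Dunmere=11 Greywater=16 Ironridge=15 → close Ashgrove (overflow 11)
  19÷4 = 4 each, +1 to first 3
Round 2: Briarlake=19 Dunmere=16 Greywater=21 Ironridge=19 → close Greywater (overflow 15)
  21÷3 = 7 each, +1 to first 0
Round 3: Briarlake=26 Dunmere=23 Ironridge=26 → close Dunmere (overflow 16)
  23÷2 = 11 each, +1 to first 1
Round 4: Briarlake=38 Ironridge=37 → close Briarlake (overflow 26)
  38÷1 = 38 each, +1 to first 0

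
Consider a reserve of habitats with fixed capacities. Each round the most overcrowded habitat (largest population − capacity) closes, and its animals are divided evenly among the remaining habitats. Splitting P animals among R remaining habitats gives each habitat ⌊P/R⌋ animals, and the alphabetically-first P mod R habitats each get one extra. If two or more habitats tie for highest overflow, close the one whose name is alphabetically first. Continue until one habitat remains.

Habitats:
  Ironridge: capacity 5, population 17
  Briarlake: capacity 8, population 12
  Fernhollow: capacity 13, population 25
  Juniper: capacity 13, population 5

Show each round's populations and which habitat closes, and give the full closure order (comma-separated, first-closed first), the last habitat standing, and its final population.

Closure order: Fernhollow, Ironridge, Briarlake
Last habitat: Juniper with 59 animals

Round 1: Briarlake=12 Fernhollow=25 Ironridge=17 Juniper=5 → close Fernhollow (overflow 12)
  25÷3 = 8 each, +1 to first 1
Round 2: Briarlake=21 Ironridge=25 Juniper=13 → close Ironridge (overflow 20)
  25÷2 = 12 each, +1 to first 1
Round 3: Briarlake=34 Juniper=25 → close Briarlake (overflow 26)
  34÷1 = 34 each, +1 to first 0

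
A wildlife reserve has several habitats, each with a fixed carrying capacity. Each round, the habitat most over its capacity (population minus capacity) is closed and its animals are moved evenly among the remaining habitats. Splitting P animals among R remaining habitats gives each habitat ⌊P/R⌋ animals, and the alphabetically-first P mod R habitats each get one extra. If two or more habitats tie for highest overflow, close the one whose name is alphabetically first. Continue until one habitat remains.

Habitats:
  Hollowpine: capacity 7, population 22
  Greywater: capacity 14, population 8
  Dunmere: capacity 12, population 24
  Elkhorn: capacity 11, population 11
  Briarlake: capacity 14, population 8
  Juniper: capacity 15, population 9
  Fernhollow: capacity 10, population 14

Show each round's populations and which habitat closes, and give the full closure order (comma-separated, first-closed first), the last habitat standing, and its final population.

Closure order: Hollowpine, Dunmere, Fernhollow, Elkhorn, Briarlake, Greywater
Last habitat: Juniper with 96 animals

Round 1: Briarlake=8 Dunmere=24 Elkhorn=11 Fernhollow=14 Greywater=8 Hollowpine=22 Juniper=9 → close Hollowpine (overflow 15)
  22÷6 = 3 each, +1 to first 4
Round 2: Briarlake=12 Dunmere=28 Elkhorn=15 Fernhollow=18 Greywater=11 Juniper=12 → close Dunmere (overflow 16)
  28÷5 = 5 each, +1 to first 3
Round 3: Briarlake=18 Elkhorn=21 Fernhollow=24 Greywater=16 Juniper=17 → close Fernhollow (overflow 14)
  24÷4 = 6 each, +1 to first 0
Round 4: Briarlake=24 Elkhorn=27 Greywater=22 Juniper=23 → close Elkhorn (overflow 16)
  27÷3 = 9 each, +1 to first 0
Round 5: Briarlake=33 Greywater=31 Juniper=32 → close Briarlake (overflow 19)
  33÷2 = 16 each, +1 to first 1
Round 6: Greywater=48 Juniper=48 → close Greywater (overflow 34)
  48÷1 = 48 each, +1 to first 0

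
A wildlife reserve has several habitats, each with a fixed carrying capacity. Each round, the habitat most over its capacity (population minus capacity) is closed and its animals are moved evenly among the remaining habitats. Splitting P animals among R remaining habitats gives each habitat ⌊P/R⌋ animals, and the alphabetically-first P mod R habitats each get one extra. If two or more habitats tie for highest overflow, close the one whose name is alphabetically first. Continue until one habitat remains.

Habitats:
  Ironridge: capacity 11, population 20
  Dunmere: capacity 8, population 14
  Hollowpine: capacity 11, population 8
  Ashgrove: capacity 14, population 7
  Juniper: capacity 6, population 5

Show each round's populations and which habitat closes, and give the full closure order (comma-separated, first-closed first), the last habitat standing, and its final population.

Closure order: Ironridge, Dunmere, Juniper, Hollowpine
Last habitat: Ashgrove with 54 animals

Round 1: Ashgrove=7 Dunmere=14 Hollowpine=8 Ironridge=20 Juniper=5 → close Ironridge (overflow 9)
  20÷4 = 5 each, +1 to first 0
Round 2: Ashgrove=12 Dunmere=19 Hollowpine=13 Juniper=10 → close Dunmere (overflow 11)
  19÷3 = 6 each, +1 to first 1
Round 3: Ashgrove=19 Hollowpine=19 Juniper=16 → close Juniper (overflow 10)
  16÷2 = 8 each, +1 to first 0
Round 4: Ashgrove=27 Hollowpine=27 → close Hollowpine (overflow 16)
  27÷1 = 27 each, +1 to first 0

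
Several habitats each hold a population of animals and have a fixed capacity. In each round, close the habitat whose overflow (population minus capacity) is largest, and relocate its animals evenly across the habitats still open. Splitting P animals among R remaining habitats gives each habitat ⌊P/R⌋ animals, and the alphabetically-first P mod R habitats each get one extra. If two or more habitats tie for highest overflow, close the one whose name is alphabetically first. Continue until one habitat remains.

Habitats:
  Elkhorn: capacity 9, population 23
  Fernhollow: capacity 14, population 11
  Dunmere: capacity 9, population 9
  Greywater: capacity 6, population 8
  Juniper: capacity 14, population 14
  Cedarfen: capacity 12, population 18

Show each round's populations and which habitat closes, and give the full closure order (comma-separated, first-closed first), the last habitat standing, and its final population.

Round 1: Cedarfen=18 Dunmere=9 Elkhorn=23 Fernhollow=11 Greywater=8 Juniper=14 → close Elkhorn (overflow 14)
  23÷5 = 4 each, +1 to first 3
Round 2: Cedarfen=23 Dunmere=14 Fernhollow=16 Greywater=12 Juniper=18 → close Cedarfen (overflow 11)
  23÷4 = 5 each, +1 to first 3
Round 3: Dunmere=20 Fernhollow=22 Greywater=18 Juniper=23 → close Greywater (overflow 12)
  18÷3 = 6 each, +1 to first 0
Round 4: Dunmere=26 Fernhollow=28 Juniper=29 → close Dunmere (overflow 17)
  26÷2 = 13 each, +1 to first 0
Round 5: Fernhollow=41 Juniper=42 → close Juniper (overflow 28)
  42÷1 = 42 each, +1 to first 0

Closure order: Elkhorn, Cedarfen, Greywater, Dunmere, Juniper
Last habitat: Fernhollow with 83 animals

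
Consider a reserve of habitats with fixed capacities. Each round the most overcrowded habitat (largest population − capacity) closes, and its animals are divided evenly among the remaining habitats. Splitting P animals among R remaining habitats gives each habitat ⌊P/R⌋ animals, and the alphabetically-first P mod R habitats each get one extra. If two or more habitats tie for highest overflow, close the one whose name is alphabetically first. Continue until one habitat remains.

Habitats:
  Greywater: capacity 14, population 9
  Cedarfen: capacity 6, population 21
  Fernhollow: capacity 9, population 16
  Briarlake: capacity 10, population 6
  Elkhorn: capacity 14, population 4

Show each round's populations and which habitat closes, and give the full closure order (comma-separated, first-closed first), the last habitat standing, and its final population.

Closure order: Cedarfen, Fernhollow, Briarlake, Greywater
Last habitat: Elkhorn with 56 animals

Round 1: Briarlake=6 Cedarfen=21 Elkhorn=4 Fernhollow=16 Greywater=9 → close Cedarfen (overflow 15)
  21÷4 = 5 each, +1 to first 1
Round 2: Briarlake=12 Elkhorn=9 Fernhollow=21 Greywater=14 → close Fernhollow (overflow 12)
  21÷3 = 7 each, +1 to first 0
Round 3: Briarlake=19 Elkhorn=16 Greywater=21 → close Briarlake (overflow 9)
  19÷2 = 9 each, +1 to first 1
Round 4: Elkhorn=26 Greywater=30 → close Greywater (overflow 16)
  30÷1 = 30 each, +1 to first 0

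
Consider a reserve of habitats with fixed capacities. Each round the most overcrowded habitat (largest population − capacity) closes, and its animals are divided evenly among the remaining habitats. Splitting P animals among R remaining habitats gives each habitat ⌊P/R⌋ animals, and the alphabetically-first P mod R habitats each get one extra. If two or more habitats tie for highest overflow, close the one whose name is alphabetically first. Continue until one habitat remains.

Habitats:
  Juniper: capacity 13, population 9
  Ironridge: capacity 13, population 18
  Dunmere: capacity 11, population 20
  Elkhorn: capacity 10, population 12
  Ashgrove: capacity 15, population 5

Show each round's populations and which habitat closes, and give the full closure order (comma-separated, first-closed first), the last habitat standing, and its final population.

Closure order: Dunmere, Ironridge, Elkhorn, Juniper
Last habitat: Ashgrove with 64 animals

Round 1: Ashgrove=5 Dunmere=20 Elkhorn=12 Ironridge=18 Juniper=9 → close Dunmere (overflow 9)
  20÷4 = 5 each, +1 to first 0
Round 2: Ashgrove=10 Elkhorn=17 Ironridge=23 Juniper=14 → close Ironridge (overflow 10)
  23÷3 = 7 each, +1 to first 2
Round 3: Ashgrove=18 Elkhorn=25 Juniper=21 → close Elkhorn (overflow 15)
  25÷2 = 12 each, +1 to first 1
Round 4: Ashgrove=31 Juniper=33 → close Juniper (overflow 20)
  33÷1 = 33 each, +1 to first 0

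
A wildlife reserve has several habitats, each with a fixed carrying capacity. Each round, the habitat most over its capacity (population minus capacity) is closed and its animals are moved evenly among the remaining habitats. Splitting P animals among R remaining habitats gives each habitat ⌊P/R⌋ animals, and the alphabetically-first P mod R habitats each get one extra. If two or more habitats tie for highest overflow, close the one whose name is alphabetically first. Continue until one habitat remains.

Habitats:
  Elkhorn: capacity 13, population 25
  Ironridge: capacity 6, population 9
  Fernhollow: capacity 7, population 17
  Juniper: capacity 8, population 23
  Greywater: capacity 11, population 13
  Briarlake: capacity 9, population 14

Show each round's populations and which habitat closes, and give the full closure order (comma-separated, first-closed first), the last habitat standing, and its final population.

Closure order: Juniper, Elkhorn, Fernhollow, Briarlake, Greywater
Last habitat: Ironridge with 101 animals

Round 1: Briarlake=14 Elkhorn=25 Fernhollow=17 Greywater=13 Ironridge=9 Juniper=23 → close Juniper (overflow 15)
  23÷5 = 4 each, +1 to first 3
Round 2: Briarlake=19 Elkhorn=30 Fernhollow=22 Greywater=17 Ironridge=13 → close Elkhorn (overflow 17)
  30÷4 = 7 each, +1 to first 2
Round 3: Briarlake=27 Fernhollow=30 Greywater=24 Ironridge=20 → close Fernhollow (overflow 23)
  30÷3 = 10 each, +1 to first 0
Round 4: Briarlake=37 Greywater=34 Ironridge=30 → close Briarlake (overflow 28)
  37÷2 = 18 each, +1 to first 1
Round 5: Greywater=53 Ironridge=48 → close Greywater (overflow 42)
  53÷1 = 53 each, +1 to first 0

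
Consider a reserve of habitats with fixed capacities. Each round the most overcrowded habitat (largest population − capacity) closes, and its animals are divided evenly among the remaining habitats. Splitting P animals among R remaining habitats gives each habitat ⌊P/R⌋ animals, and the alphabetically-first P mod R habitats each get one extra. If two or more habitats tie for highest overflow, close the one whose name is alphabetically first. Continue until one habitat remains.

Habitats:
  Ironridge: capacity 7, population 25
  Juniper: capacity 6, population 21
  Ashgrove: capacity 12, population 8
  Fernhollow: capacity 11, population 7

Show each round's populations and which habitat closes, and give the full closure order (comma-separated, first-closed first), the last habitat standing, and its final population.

Round 1: Ashgrove=8 Fernhollow=7 Ironridge=25 Juniper=21 → close Ironridge (overflow 18)
  25÷3 = 8 each, +1 to first 1
Round 2: Ashgrove=17 Fernhollow=15 Juniper=29 → close Juniper (overflow 23)
  29÷2 = 14 each, +1 to first 1
Round 3: Ashgrove=32 Fernhollow=29 → close Ashgrove (overflow 20)
  32÷1 = 32 each, +1 to first 0

Closure order: Ironridge, Juniper, Ashgrove
Last habitat: Fernhollow with 61 animals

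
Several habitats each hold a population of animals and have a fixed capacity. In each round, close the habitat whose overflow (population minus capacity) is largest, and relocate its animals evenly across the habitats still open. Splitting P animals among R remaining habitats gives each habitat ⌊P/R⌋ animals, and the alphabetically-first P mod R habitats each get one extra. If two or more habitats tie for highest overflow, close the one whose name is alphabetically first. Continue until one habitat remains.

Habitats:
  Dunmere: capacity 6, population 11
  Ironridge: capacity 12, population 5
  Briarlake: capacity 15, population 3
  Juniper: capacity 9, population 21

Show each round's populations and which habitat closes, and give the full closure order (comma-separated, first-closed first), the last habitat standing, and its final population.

Closure order: Juniper, Dunmere, Ironridge
Last habitat: Briarlake with 40 animals

Round 1: Briarlake=3 Dunmere=11 Ironridge=5 Juniper=21 → close Juniper (overflow 12)
  21÷3 = 7 each, +1 to first 0
Round 2: Briarlake=10 Dunmere=18 Ironridge=12 → close Dunmere (overflow 12)
  18÷2 = 9 each, +1 to first 0
Round 3: Briarlake=19 Ironridge=21 → close Ironridge (overflow 9)
  21÷1 = 21 each, +1 to first 0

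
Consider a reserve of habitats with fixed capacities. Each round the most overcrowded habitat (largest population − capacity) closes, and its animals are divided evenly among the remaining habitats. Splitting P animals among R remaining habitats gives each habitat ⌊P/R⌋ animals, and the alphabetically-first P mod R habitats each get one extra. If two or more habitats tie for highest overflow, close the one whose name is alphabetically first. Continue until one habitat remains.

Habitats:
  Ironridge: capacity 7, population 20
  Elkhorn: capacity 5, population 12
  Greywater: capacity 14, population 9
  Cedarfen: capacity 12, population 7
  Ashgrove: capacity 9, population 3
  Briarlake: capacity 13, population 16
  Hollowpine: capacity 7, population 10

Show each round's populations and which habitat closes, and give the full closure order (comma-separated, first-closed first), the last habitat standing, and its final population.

Round 1: Ashgrove=3 Briarlake=16 Cedarfen=7 Elkhorn=12 Greywater=9 Hollowpine=10 Ironridge=20 → close Ironridge (overflow 13)
  20÷6 = 3 each, +1 to first 2
Round 2: Ashgrove=7 Briarlake=20 Cedarfen=10 Elkhorn=15 Greywater=12 Hollowpine=13 → close Elkhorn (overflow 10)
  15÷5 = 3 each, +1 to first 0
Round 3: Ashgrove=10 Briarlake=23 Cedarfen=13 Greywater=15 Hollowpine=16 → close Briarlake (overflow 10)
  23÷4 = 5 each, +1 to first 3
Round 4: Ashgrove=16 Cedarfen=19 Greywater=21 Hollowpine=21 → close Hollowpine (overflow 14)
  21÷3 = 7 each, +1 to first 0
Round 5: Ashgrove=23 Cedarfen=26 Greywater=28 → close Ashgrove (overflow 14)
  23÷2 = 11 each, +1 to first 1
Round 6: Cedarfen=38 Greywater=39 → close Cedarfen (overflow 26)
  38÷1 = 38 each, +1 to first 0

Closure order: Ironridge, Elkhorn, Briarlake, Hollowpine, Ashgrove, Cedarfen
Last habitat: Greywater with 77 animals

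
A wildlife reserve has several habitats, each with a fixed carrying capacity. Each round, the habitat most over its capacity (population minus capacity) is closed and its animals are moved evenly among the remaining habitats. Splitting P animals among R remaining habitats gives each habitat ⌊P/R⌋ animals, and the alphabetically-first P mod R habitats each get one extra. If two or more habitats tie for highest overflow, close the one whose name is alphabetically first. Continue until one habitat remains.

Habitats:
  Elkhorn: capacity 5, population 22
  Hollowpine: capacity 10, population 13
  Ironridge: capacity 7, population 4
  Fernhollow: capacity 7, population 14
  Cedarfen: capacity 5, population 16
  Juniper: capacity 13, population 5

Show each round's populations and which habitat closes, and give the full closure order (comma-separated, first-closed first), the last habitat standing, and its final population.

Round 1: Cedarfen=16 Elkhorn=22 Fernhollow=14 Hollowpine=13 Ironridge=4 Juniper=5 → close Elkhorn (overflow 17)
  22÷5 = 4 each, +1 to first 2
Round 2: Cedarfen=21 Fernhollow=19 Hollowpine=17 Ironridge=8 Juniper=9 → close Cedarfen (overflow 16)
  21÷4 = 5 each, +1 to first 1
Round 3: Fernhollow=25 Hollowpine=22 Ironridge=13 Juniper=14 → close Fernhollow (overflow 18)
  25÷3 = 8 each, +1 to first 1
Round 4: Hollowpine=31 Ironridge=21 Juniper=22 → close Hollowpine (overflow 21)
  31÷2 = 15 each, +1 to first 1
Round 5: Ironridge=37 Juniper=37 → close Ironridge (overflow 30)
  37÷1 = 37 each, +1 to first 0

Closure order: Elkhorn, Cedarfen, Fernhollow, Hollowpine, Ironridge
Last habitat: Juniper with 74 animals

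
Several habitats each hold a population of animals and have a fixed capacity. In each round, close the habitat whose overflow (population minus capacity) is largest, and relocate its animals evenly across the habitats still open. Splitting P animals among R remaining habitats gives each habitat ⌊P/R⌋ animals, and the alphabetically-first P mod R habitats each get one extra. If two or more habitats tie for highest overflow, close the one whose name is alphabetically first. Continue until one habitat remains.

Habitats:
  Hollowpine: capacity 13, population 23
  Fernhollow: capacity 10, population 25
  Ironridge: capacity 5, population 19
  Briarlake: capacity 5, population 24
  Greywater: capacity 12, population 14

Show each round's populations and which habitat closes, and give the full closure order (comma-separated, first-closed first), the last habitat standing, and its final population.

Round 1: Briarlake=24 Fernhollow=25 Greywater=14 Hollowpine=23 Ironridge=19 → close Briarlake (overflow 19)
  24÷4 = 6 each, +1 to first 0
Round 2: Fernhollow=31 Greywater=20 Hollowpine=29 Ironridge=25 → close Fernhollow (overflow 21)
  31÷3 = 10 each, +1 to first 1
Round 3: Greywater=31 Hollowpine=39 Ironridge=35 → close Ironridge (overflow 30)
  35÷2 = 17 each, +1 to first 1
Round 4: Greywater=49 Hollowpine=56 → close Hollowpine (overflow 43)
  56÷1 = 56 each, +1 to first 0

Closure order: Briarlake, Fernhollow, Ironridge, Hollowpine
Last habitat: Greywater with 105 animals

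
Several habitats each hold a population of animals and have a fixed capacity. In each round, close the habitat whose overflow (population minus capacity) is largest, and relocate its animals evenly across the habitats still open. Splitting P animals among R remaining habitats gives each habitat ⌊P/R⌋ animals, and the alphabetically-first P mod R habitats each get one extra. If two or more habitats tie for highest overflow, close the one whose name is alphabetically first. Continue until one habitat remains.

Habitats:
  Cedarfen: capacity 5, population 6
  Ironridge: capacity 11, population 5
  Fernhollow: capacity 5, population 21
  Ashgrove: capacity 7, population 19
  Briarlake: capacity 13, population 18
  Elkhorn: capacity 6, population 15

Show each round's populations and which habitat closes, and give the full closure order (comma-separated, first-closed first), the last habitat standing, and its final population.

Closure order: Fernhollow, Ashgrove, Elkhorn, Briarlake, Cedarfen
Last habitat: Ironridge with 84 animals

Round 1: Ashgrove=19 Briarlake=18 Cedarfen=6 Elkhorn=15 Fernhollow=21 Ironridge=5 → close Fernhollow (overflow 16)
  21÷5 = 4 each, +1 to first 1
Round 2: Ashgrove=24 Briarlake=22 Cedarfen=10 Elkhorn=19 Ironridge=9 → close Ashgrove (overflow 17)
  24÷4 = 6 each, +1 to first 0
Round 3: Briarlake=28 Cedarfen=16 Elkhorn=25 Ironridge=15 → close Elkhorn (overflow 19)
  25÷3 = 8 each, +1 to first 1
Round 4: Briarlake=37 Cedarfen=24 Ironridge=23 → close Briarlake (overflow 24)
  37÷2 = 18 each, +1 to first 1
Round 5: Cedarfen=43 Ironridge=41 → close Cedarfen (overflow 38)
  43÷1 = 43 each, +1 to first 0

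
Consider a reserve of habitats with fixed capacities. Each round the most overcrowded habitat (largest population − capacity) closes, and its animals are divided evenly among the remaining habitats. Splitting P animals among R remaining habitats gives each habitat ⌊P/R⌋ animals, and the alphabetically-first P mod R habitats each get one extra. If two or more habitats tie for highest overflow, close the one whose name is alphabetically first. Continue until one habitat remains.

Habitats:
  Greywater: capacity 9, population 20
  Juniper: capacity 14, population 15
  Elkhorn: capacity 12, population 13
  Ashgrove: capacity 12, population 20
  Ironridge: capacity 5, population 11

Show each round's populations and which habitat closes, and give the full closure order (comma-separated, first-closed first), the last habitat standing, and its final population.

Closure order: Greywater, Ashgrove, Ironridge, Elkhorn
Last habitat: Juniper with 79 animals

Round 1: Ashgrove=20 Elkhorn=13 Greywater=20 Ironridge=11 Juniper=15 → close Greywater (overflow 11)
  20÷4 = 5 each, +1 to first 0
Round 2: Ashgrove=25 Elkhorn=18 Ironridge=16 Juniper=20 → close Ashgrove (overflow 13)
  25÷3 = 8 each, +1 to first 1
Round 3: Elkhorn=27 Ironridge=24 Juniper=28 → close Ironridge (overflow 19)
  24÷2 = 12 each, +1 to first 0
Round 4: Elkhorn=39 Juniper=40 → close Elkhorn (overflow 27)
  39÷1 = 39 each, +1 to first 0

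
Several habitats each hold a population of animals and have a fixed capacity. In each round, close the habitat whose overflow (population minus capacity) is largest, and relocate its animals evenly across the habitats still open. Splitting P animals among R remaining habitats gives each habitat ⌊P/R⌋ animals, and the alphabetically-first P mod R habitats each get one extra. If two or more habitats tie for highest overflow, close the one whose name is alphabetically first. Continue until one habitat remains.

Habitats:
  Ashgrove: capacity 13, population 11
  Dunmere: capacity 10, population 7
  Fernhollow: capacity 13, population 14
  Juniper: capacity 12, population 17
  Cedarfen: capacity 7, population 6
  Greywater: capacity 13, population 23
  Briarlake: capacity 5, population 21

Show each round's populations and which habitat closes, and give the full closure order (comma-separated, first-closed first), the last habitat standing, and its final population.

Closure order: Briarlake, Greywater, Juniper, Ashgrove, Cedarfen, Fernhollow
Last habitat: Dunmere with 99 animals

Round 1: Ashgrove=11 Briarlake=21 Cedarfen=6 Dunmere=7 Fernhollow=14 Greywater=23 Juniper=17 → close Briarlake (overflow 16)
  21÷6 = 3 each, +1 to first 3
Round 2: Ashgrove=15 Cedarfen=10 Dunmere=11 Fernhollow=17 Greywater=26 Juniper=20 → close Greywater (overflow 13)
  26÷5 = 5 each, +1 to first 1
Round 3: Ashgrove=21 Cedarfen=15 Dunmere=16 Fernhollow=22 Juniper=25 → close Juniper (overflow 13)
  25÷4 = 6 each, +1 to first 1
Round 4: Ashgrove=28 Cedarfen=21 Dunmere=22 Fernhollow=28 → close Ashgrove (overflow 15)
  28÷3 = 9 each, +1 to first 1
Round 5: Cedarfen=31 Dunmere=31 Fernhollow=37 → close Cedarfen (overflow 24)
  31÷2 = 15 each, +1 to first 1
Round 6: Dunmere=47 Fernhollow=52 → close Fernhollow (overflow 39)
  52÷1 = 52 each, +1 to first 0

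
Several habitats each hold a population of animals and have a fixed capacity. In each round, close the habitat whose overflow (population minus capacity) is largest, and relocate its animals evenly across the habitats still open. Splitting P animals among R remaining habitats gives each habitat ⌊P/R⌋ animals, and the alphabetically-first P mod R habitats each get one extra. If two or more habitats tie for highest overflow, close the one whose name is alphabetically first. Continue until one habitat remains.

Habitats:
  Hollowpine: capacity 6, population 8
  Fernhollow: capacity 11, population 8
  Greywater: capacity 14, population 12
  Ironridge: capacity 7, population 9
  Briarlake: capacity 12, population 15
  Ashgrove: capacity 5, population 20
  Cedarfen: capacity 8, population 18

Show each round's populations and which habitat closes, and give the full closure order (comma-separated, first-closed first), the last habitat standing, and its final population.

Round 1: Ashgrove=20 Briarlake=15 Cedarfen=18 Fernhollow=8 Greywater=12 Hollowpine=8 Ironridge=9 → close Ashgrove (overflow 15)
  20÷6 = 3 each, +1 to first 2
Round 2: Briarlake=19 Cedarfen=22 Fernhollow=11 Greywater=15 Hollowpine=11 Ironridge=12 → close Cedarfen (overflow 14)
  22÷5 = 4 each, +1 to first 2
Round 3: Briarlake=24 Fernhollow=16 Greywater=19 Hollowpine=15 Ironridge=16 → close Briarlake (overflow 12)
  24÷4 = 6 each, +1 to first 0
Round 4: Fernhollow=22 Greywater=25 Hollowpine=21 Ironridge=22 → close Hollowpine (overflow 15)
  21÷3 = 7 each, +1 to first 0
Round 5: Fernhollow=29 Greywater=32 Ironridge=29 → close Ironridge (overflow 22)
  29÷2 = 14 each, +1 to first 1
Round 6: Fernhollow=44 Greywater=46 → close Fernhollow (overflow 33)
  44÷1 = 44 each, +1 to first 0

Closure order: Ashgrove, Cedarfen, Briarlake, Hollowpine, Ironridge, Fernhollow
Last habitat: Greywater with 90 animals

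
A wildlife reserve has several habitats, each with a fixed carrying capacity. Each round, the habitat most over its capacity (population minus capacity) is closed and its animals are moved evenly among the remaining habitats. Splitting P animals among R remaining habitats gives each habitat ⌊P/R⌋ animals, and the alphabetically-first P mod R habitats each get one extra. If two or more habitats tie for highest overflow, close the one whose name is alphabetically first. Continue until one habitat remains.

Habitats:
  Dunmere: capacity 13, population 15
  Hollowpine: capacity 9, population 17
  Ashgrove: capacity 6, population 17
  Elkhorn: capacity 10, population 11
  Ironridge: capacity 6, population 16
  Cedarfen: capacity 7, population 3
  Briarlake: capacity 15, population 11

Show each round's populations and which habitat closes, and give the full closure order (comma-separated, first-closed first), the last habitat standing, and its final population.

Closure order: Ashgrove, Ironridge, Hollowpine, Dunmere, Elkhorn, Briarlake
Last habitat: Cedarfen with 90 animals

Round 1: Ashgrove=17 Briarlake=11 Cedarfen=3 Dunmere=15 Elkhorn=11 Hollowpine=17 Ironridge=16 → close Ashgrove (overflow 11)
  17÷6 = 2 each, +1 to first 5
Round 2: Briarlake=14 Cedarfen=6 Dunmere=18 Elkhorn=14 Hollowpine=20 Ironridge=18 → close Ironridge (overflow 12)
  18÷5 = 3 each, +1 to first 3
Round 3: Briarlake=18 Cedarfen=10 Dunmere=22 Elkhorn=17 Hollowpine=23 → close Hollowpine (overflow 14)
  23÷4 = 5 each, +1 to first 3
Round 4: Briarlake=24 Cedarfen=16 Dunmere=28 Elkhorn=22 → close Dunmere (overflow 15)
  28÷3 = 9 each, +1 to first 1
Round 5: Briarlake=34 Cedarfen=25 Elkhorn=31 → close Elkhorn (overflow 21)
  31÷2 = 15 each, +1 to first 1
Round 6: Briarlake=50 Cedarfen=40 → close Briarlake (overflow 35)
  50÷1 = 50 each, +1 to first 0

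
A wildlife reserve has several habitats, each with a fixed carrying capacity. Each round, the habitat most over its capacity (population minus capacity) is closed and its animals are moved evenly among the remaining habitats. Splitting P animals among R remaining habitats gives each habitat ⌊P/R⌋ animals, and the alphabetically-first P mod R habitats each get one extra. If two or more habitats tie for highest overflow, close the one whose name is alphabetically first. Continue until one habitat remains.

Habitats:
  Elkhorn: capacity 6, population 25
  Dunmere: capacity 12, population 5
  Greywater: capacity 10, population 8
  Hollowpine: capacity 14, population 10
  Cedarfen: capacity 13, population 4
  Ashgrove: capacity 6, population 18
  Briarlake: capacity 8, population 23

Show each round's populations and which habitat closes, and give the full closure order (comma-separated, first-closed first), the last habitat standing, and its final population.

Round 1: Ashgrove=18 Briarlake=23 Cedarfen=4 Dunmere=5 Elkhorn=25 Greywater=8 Hollowpine=10 → close Elkhorn (overflow 19)
  25÷6 = 4 each, +1 to first 1
Round 2: Ashgrove=23 Briarlake=27 Cedarfen=8 Dunmere=9 Greywater=12 Hollowpine=14 → close Briarlake (overflow 19)
  27÷5 = 5 each, +1 to first 2
Round 3: Ashgrove=29 Cedarfen=14 Dunmere=14 Greywater=17 Hollowpine=19 → close Ashgrove (overflow 23)
  29÷4 = 7 each, +1 to first 1
Round 4: Cedarfen=22 Dunmere=21 Greywater=24 Hollowpine=26 → close Greywater (overflow 14)
  24÷3 = 8 each, +1 to first 0
Round 5: Cedarfen=30 Dunmere=29 Hollowpine=34 → close Hollowpine (overflow 20)
  34÷2 = 17 each, +1 to first 0
Round 6: Cedarfen=47 Dunmere=46 → close Cedarfen (overflow 34)
  47÷1 = 47 each, +1 to first 0

Closure order: Elkhorn, Briarlake, Ashgrove, Greywater, Hollowpine, Cedarfen
Last habitat: Dunmere with 93 animals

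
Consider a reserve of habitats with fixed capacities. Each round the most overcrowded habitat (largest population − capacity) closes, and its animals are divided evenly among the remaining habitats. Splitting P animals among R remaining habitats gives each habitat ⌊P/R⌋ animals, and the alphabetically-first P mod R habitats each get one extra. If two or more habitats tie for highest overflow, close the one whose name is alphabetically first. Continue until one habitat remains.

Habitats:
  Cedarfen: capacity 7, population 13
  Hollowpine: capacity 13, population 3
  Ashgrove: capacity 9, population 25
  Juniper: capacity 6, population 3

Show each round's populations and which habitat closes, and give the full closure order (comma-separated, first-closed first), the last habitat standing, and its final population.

Closure order: Ashgrove, Cedarfen, Juniper
Last habitat: Hollowpine with 44 animals

Round 1: Ashgrove=25 Cedarfen=13 Hollowpine=3 Juniper=3 → close Ashgrove (overflow 16)
  25÷3 = 8 each, +1 to first 1
Round 2: Cedarfen=22 Hollowpine=11 Juniper=11 → close Cedarfen (overflow 15)
  22÷2 = 11 each, +1 to first 0
Round 3: Hollowpine=22 Juniper=22 → close Juniper (overflow 16)
  22÷1 = 22 each, +1 to first 0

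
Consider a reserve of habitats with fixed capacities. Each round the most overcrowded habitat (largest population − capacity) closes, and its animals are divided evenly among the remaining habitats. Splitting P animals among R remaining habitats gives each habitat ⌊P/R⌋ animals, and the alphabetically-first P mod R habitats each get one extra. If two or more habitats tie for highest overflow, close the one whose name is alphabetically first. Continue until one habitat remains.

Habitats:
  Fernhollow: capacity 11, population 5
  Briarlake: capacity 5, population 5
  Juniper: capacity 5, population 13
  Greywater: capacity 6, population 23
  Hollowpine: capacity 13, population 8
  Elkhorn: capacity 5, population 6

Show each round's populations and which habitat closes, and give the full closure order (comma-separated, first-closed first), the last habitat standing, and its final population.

Round 1: Briarlake=5 Elkhorn=6 Fernhollow=5 Greywater=23 Hollowpine=8 Juniper=13 → close Greywater (overflow 17)
  23÷5 = 4 each, +1 to first 3
Round 2: Briarlake=10 Elkhorn=11 Fernhollow=10 Hollowpine=12 Juniper=17 → close Juniper (overflow 12)
  17÷4 = 4 each, +1 to first 1
Round 3: Briarlake=15 Elkhorn=15 Fernhollow=14 Hollowpine=16 → close Briarlake (overflow 10)
  15÷3 = 5 each, +1 to first 0
Round 4: Elkhorn=20 Fernhollow=19 Hollowpine=21 → close Elkhorn (overflow 15)
  20÷2 = 10 each, +1 to first 0
Round 5: Fernhollow=29 Hollowpine=31 → close Fernhollow (overflow 18)
  29÷1 = 29 each, +1 to first 0

Closure order: Greywater, Juniper, Briarlake, Elkhorn, Fernhollow
Last habitat: Hollowpine with 60 animals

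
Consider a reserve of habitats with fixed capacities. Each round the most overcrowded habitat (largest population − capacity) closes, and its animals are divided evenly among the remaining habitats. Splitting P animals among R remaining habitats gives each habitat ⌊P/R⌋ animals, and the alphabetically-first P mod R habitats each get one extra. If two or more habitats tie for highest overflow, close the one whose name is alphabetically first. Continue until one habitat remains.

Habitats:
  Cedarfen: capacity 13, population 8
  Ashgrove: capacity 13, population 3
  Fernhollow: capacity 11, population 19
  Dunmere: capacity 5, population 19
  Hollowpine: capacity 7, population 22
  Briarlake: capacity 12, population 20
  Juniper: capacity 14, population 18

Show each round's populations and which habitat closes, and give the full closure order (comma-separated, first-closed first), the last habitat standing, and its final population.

Round 1: Ashgrove=3 Briarlake=20 Cedarfen=8 Dunmere=19 Fernhollow=19 Hollowpine=22 Juniper=18 → close Hollowpine (overflow 15)
  22÷6 = 3 each, +1 to first 4
Round 2: Ashgrove=7 Briarlake=24 Cedarfen=12 Dunmere=23 Fernhollow=22 Juniper=21 → close Dunmere (overflow 18)
  23÷5 = 4 each, +1 to first 3
Round 3: Ashgrove=12 Briarlake=29 Cedarfen=17 Fernhollow=26 Juniper=25 → close Briarlake (overflow 17)
  29÷4 = 7 each, +1 to first 1
Round 4: Ashgrove=20 Cedarfen=24 Fernhollow=33 Juniper=32 → close Fernhollow (overflow 22)
  33÷3 = 11 each, +1 to first 0
Round 5: Ashgrove=31 Cedarfen=35 Juniper=43 → close Juniper (overflow 29)
  43÷2 = 21 each, +1 to first 1
Round 6: Ashgrove=53 Cedarfen=56 → close Cedarfen (overflow 43)
  56÷1 = 56 each, +1 to first 0

Closure order: Hollowpine, Dunmere, Briarlake, Fernhollow, Juniper, Cedarfen
Last habitat: Ashgrove with 109 animals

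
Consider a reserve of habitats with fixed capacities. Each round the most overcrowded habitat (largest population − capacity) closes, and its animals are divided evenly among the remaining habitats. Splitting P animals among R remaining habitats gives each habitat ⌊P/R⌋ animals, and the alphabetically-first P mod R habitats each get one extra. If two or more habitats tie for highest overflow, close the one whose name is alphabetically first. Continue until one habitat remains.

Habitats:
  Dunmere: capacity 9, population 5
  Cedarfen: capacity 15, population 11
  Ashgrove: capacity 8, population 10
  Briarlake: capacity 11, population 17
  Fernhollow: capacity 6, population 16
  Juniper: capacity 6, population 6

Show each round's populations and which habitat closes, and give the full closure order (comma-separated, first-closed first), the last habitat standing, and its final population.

Closure order: Fernhollow, Briarlake, Ashgrove, Juniper, Cedarfen
Last habitat: Dunmere with 65 animals

Round 1: Ashgrove=10 Briarlake=17 Cedarfen=11 Dunmere=5 Fernhollow=16 Juniper=6 → close Fernhollow (overflow 10)
  16÷5 = 3 each, +1 to first 1
Round 2: Ashgrove=14 Briarlake=20 Cedarfen=14 Dunmere=8 Juniper=9 → close Briarlake (overflow 9)
  20÷4 = 5 each, +1 to first 0
Round 3: Ashgrove=19 Cedarfen=19 Dunmere=13 Juniper=14 → close Ashgrove (overflow 11)
  19÷3 = 6 each, +1 to first 1
Round 4: Cedarfen=26 Dunmere=19 Juniper=20 → close Juniper (overflow 14)
  20÷2 = 10 each, +1 to first 0
Round 5: Cedarfen=36 Dunmere=29 → close Cedarfen (overflow 21)
  36÷1 = 36 each, +1 to first 0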